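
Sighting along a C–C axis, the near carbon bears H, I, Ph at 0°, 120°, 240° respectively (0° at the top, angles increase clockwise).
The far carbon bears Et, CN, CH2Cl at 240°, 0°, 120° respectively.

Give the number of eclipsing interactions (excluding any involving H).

Non-H eclipsing pairs: I(120°)/CH2Cl(120°); Ph(240°)/Et(240°) — 2 interactions.

2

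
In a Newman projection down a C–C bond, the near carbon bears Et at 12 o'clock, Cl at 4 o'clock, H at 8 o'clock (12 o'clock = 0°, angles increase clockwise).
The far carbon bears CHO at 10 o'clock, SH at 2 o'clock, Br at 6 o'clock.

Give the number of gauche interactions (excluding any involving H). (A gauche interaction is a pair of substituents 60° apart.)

4

Non-H gauche pairs: Et(0°)/CHO(300°); Et(0°)/SH(60°); Cl(120°)/SH(60°); Cl(120°)/Br(180°) — 4 interactions.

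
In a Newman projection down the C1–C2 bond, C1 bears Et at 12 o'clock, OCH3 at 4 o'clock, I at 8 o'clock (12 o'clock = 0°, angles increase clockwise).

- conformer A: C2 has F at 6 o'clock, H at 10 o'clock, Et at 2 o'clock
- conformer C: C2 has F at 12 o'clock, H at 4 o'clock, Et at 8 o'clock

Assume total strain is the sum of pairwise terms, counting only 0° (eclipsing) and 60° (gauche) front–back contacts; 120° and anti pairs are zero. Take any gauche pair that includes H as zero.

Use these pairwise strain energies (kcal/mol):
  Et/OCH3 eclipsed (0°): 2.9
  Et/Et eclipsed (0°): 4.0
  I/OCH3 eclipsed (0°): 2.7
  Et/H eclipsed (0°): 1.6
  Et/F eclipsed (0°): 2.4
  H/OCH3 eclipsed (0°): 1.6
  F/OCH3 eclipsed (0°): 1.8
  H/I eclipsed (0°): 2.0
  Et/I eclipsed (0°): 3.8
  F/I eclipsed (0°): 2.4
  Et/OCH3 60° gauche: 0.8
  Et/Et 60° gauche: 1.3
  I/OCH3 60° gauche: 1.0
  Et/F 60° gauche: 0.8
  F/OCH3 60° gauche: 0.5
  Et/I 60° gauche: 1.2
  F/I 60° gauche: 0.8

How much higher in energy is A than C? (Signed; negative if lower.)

A (staggered): Et(0°)/Et(60°) gauche 1.3; OCH3(120°)/F(180°) gauche 0.5; OCH3(120°)/Et(60°) gauche 0.8; I(240°)/F(180°) gauche 0.8 → 3.4 kcal/mol.
C (eclipsed): Et(0°)/F(0°) eclipsed 2.4; OCH3(120°)/H(120°) eclipsed 1.6; I(240°)/Et(240°) eclipsed 3.8 → 7.8 kcal/mol.
E(A) − E(C) = 3.4 − 7.8 = -4.4 kcal/mol.

-4.4 kcal/mol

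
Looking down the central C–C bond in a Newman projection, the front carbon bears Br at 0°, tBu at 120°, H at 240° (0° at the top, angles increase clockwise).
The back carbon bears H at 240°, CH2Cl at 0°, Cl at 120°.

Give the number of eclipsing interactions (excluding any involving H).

Non-H eclipsing pairs: Br(0°)/CH2Cl(0°); tBu(120°)/Cl(120°) — 2 interactions.

2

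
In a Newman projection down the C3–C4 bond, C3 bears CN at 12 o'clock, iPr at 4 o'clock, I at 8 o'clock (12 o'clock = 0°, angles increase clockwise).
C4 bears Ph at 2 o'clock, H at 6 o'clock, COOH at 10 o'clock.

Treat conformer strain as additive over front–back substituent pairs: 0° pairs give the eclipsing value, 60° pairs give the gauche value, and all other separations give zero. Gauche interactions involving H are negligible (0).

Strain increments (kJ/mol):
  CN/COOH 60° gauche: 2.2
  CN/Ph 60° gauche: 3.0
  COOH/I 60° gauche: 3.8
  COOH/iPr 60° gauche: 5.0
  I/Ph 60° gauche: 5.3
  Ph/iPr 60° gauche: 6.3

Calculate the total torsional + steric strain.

This conformer (staggered): CN–Ph gauche, CN–COOH gauche, iPr–Ph gauche, I–COOH gauche; 3.0 + 2.2 + 6.3 + 3.8 = 15.3 kJ/mol.

15.3 kJ/mol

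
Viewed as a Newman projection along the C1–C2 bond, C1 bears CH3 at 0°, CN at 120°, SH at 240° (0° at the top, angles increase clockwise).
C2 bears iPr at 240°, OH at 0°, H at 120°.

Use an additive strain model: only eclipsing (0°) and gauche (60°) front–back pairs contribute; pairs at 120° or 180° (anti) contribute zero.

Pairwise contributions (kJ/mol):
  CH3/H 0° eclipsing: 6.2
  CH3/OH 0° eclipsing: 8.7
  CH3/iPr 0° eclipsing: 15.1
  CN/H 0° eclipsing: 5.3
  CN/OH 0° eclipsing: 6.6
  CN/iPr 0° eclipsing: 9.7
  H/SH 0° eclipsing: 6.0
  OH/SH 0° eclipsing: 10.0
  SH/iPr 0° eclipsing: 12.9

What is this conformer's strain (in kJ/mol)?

26.9 kJ/mol

This conformer (eclipsed): CH3–OH eclipsed, CN–H eclipsed, SH–iPr eclipsed; 8.7 + 5.3 + 12.9 = 26.9 kJ/mol.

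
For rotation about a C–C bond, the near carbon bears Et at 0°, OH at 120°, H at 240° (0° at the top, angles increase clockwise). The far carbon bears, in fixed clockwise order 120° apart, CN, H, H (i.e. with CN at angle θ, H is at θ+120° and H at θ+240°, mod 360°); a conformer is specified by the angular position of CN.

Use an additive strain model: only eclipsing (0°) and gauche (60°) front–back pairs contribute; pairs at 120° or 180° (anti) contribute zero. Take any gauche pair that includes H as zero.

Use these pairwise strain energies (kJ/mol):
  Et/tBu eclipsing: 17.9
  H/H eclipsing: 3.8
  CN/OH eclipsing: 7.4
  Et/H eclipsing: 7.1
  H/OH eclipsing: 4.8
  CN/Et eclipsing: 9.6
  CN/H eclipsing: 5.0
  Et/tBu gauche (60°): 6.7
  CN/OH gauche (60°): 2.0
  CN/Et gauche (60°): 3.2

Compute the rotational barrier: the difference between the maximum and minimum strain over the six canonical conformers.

16.3 kJ/mol

CN at 0° (eclipsed): Et–CN eclipsed, OH–H eclipsed, H–H eclipsed; 9.6 + 4.8 + 3.8 = 18.2 kJ/mol.
CN at 60° (staggered): Et–CN gauche, OH–CN gauche; 3.2 + 2.0 = 5.2 kJ/mol.
CN at 120° (eclipsed): Et–H eclipsed, OH–CN eclipsed, H–H eclipsed; 7.1 + 7.4 + 3.8 = 18.3 kJ/mol.
CN at 180° (staggered): OH–CN gauche; 2.0 = 2.0 kJ/mol.
CN at 240° (eclipsed): Et–H eclipsed, OH–H eclipsed, H–CN eclipsed; 7.1 + 4.8 + 5.0 = 16.9 kJ/mol.
CN at 300° (staggered): Et–CN gauche; 3.2 = 3.2 kJ/mol.
Max at 120° (18.3 kJ/mol), min at 180° (2.0 kJ/mol); barrier = 16.3 kJ/mol.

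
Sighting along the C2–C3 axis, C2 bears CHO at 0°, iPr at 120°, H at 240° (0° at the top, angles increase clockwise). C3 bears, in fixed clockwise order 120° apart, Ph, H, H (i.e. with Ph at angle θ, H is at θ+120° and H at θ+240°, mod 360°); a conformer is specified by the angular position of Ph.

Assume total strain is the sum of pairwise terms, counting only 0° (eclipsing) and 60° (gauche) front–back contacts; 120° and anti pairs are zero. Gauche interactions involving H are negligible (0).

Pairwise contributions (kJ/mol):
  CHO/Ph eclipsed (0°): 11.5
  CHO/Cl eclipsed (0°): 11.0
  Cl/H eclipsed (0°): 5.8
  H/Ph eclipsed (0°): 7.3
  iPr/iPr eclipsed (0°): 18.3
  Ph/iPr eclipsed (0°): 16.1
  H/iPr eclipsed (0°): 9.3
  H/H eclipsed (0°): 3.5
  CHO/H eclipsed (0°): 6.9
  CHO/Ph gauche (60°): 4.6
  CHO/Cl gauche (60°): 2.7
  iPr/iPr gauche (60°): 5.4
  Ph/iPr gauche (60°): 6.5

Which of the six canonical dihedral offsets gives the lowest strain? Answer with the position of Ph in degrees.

Ph at 0° (eclipsed): CHO–Ph eclipsed, iPr–H eclipsed, H–H eclipsed; 11.5 + 9.3 + 3.5 = 24.3 kJ/mol.
Ph at 60° (staggered): CHO–Ph gauche, iPr–Ph gauche; 4.6 + 6.5 = 11.1 kJ/mol.
Ph at 120° (eclipsed): CHO–H eclipsed, iPr–Ph eclipsed, H–H eclipsed; 6.9 + 16.1 + 3.5 = 26.5 kJ/mol.
Ph at 180° (staggered): iPr–Ph gauche; 6.5 = 6.5 kJ/mol.
Ph at 240° (eclipsed): CHO–H eclipsed, iPr–H eclipsed, H–Ph eclipsed; 6.9 + 9.3 + 7.3 = 23.5 kJ/mol.
Ph at 300° (staggered): CHO–Ph gauche; 4.6 = 4.6 kJ/mol.
The minimum (4.6 kJ/mol) occurs with Ph at 300°.

300°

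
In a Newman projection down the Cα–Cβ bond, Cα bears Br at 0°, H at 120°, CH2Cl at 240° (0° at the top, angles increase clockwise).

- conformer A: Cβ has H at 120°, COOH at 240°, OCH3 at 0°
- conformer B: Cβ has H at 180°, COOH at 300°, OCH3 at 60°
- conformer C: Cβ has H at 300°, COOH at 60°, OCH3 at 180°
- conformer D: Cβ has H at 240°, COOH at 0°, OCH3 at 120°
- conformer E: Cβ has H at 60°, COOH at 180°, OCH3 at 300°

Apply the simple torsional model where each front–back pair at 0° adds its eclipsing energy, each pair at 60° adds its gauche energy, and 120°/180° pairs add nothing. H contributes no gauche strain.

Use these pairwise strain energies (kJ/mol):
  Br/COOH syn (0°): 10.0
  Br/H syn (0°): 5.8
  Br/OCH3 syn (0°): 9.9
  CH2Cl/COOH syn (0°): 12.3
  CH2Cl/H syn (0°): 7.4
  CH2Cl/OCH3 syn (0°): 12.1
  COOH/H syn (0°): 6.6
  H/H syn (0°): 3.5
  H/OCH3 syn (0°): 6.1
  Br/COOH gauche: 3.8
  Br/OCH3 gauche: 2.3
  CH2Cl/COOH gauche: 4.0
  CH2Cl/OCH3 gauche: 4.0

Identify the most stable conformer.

A (eclipsed): Br(0°)/OCH3(0°) eclipsed 9.9; H(120°)/H(120°) eclipsed 3.5; CH2Cl(240°)/COOH(240°) eclipsed 12.3 → 25.7 kJ/mol.
B (staggered): Br(0°)/COOH(300°) gauche 3.8; Br(0°)/OCH3(60°) gauche 2.3; CH2Cl(240°)/COOH(300°) gauche 4.0 → 10.1 kJ/mol.
C (staggered): Br(0°)/COOH(60°) gauche 3.8; CH2Cl(240°)/OCH3(180°) gauche 4.0 → 7.8 kJ/mol.
D (eclipsed): Br(0°)/COOH(0°) eclipsed 10.0; H(120°)/OCH3(120°) eclipsed 6.1; CH2Cl(240°)/H(240°) eclipsed 7.4 → 23.5 kJ/mol.
E (staggered): Br(0°)/OCH3(300°) gauche 2.3; CH2Cl(240°)/COOH(180°) gauche 4.0; CH2Cl(240°)/OCH3(300°) gauche 4.0 → 10.3 kJ/mol.
C has the lowest total (7.8 kJ/mol).

C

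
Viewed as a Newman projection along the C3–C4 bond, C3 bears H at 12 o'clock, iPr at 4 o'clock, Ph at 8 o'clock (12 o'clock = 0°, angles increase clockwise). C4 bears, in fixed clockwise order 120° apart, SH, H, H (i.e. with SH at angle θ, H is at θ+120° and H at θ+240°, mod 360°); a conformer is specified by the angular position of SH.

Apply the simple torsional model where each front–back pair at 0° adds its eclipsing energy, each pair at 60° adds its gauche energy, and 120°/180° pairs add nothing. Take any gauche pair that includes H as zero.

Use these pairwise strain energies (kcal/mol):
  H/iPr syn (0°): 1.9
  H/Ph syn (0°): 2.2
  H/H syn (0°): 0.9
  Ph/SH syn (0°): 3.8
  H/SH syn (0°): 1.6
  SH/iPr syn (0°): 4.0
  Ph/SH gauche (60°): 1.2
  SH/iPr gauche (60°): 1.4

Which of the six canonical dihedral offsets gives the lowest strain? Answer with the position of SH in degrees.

SH at 0° (eclipsed): H–SH eclipsed, iPr–H eclipsed, Ph–H eclipsed; 1.6 + 1.9 + 2.2 = 5.7 kcal/mol.
SH at 60° (staggered): iPr–SH gauche; 1.4 = 1.4 kcal/mol.
SH at 120° (eclipsed): H–H eclipsed, iPr–SH eclipsed, Ph–H eclipsed; 0.9 + 4.0 + 2.2 = 7.1 kcal/mol.
SH at 180° (staggered): iPr–SH gauche, Ph–SH gauche; 1.4 + 1.2 = 2.6 kcal/mol.
SH at 240° (eclipsed): H–H eclipsed, iPr–H eclipsed, Ph–SH eclipsed; 0.9 + 1.9 + 3.8 = 6.6 kcal/mol.
SH at 300° (staggered): Ph–SH gauche; 1.2 = 1.2 kcal/mol.
The minimum (1.2 kcal/mol) occurs with SH at 300°.

300°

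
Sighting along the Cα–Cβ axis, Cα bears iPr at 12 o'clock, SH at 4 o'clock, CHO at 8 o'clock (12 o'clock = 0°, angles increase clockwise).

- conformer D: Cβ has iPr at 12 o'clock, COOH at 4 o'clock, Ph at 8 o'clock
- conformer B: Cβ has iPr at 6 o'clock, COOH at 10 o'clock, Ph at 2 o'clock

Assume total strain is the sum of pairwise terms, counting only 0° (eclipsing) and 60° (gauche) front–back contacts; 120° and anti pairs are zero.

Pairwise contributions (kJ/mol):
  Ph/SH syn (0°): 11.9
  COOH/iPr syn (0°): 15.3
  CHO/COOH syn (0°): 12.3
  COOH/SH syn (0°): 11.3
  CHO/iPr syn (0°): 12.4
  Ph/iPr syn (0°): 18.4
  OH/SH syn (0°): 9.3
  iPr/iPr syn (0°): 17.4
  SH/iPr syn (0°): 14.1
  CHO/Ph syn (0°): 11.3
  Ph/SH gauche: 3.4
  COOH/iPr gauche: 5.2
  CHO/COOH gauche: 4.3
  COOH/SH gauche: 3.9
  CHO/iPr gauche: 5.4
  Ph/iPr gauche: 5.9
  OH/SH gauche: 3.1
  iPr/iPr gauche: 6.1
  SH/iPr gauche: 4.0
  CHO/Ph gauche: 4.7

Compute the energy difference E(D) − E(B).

+11.8 kJ/mol

D is eclipsed. iPr at 0° is eclipsed with iPr at 0° (17.4); SH at 120° is eclipsed with COOH at 120° (11.3); CHO at 240° is eclipsed with Ph at 240° (11.3). Total 40.0 kJ/mol.
B is staggered. iPr at 0° is gauche with COOH at 300° (5.2); iPr at 0° is gauche with Ph at 60° (5.9); SH at 120° is gauche with iPr at 180° (4.0); SH at 120° is gauche with Ph at 60° (3.4); CHO at 240° is gauche with iPr at 180° (5.4); CHO at 240° is gauche with COOH at 300° (4.3). Total 28.2 kJ/mol.
E(D) − E(B) = 40.0 − 28.2 = +11.8 kJ/mol.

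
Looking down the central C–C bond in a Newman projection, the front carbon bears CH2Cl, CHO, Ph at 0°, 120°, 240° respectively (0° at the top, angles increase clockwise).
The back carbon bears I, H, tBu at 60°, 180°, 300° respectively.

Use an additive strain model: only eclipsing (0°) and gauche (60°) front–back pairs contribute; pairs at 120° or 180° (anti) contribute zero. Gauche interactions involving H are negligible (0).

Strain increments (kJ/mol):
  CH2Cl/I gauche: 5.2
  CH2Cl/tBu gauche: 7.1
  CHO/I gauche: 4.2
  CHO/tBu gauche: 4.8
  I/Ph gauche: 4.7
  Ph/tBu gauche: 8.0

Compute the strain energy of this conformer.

This conformer (staggered): CH2Cl–I gauche, CH2Cl–tBu gauche, CHO–I gauche, Ph–tBu gauche; 5.2 + 7.1 + 4.2 + 8.0 = 24.5 kJ/mol.

24.5 kJ/mol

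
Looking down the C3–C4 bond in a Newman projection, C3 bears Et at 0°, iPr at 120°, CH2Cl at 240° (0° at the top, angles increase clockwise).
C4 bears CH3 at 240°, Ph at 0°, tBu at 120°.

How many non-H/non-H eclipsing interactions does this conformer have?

Non-H eclipsing pairs: Et(0°)/Ph(0°); iPr(120°)/tBu(120°); CH2Cl(240°)/CH3(240°) — 3 interactions.

3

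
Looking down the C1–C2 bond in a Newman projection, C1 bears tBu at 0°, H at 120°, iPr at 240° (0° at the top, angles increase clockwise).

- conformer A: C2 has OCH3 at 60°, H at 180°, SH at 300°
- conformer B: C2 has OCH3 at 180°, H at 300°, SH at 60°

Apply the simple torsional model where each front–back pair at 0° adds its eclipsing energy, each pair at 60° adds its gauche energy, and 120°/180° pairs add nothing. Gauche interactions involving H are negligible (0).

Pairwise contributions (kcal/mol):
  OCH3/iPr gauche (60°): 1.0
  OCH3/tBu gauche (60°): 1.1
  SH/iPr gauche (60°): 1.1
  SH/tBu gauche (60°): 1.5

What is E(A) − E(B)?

A (staggered): tBu(0°)/OCH3(60°) gauche 1.1; tBu(0°)/SH(300°) gauche 1.5; iPr(240°)/SH(300°) gauche 1.1 → 3.7 kcal/mol.
B (staggered): tBu(0°)/SH(60°) gauche 1.5; iPr(240°)/OCH3(180°) gauche 1.0 → 2.5 kcal/mol.
E(A) − E(B) = 3.7 − 2.5 = +1.2 kcal/mol.

+1.2 kcal/mol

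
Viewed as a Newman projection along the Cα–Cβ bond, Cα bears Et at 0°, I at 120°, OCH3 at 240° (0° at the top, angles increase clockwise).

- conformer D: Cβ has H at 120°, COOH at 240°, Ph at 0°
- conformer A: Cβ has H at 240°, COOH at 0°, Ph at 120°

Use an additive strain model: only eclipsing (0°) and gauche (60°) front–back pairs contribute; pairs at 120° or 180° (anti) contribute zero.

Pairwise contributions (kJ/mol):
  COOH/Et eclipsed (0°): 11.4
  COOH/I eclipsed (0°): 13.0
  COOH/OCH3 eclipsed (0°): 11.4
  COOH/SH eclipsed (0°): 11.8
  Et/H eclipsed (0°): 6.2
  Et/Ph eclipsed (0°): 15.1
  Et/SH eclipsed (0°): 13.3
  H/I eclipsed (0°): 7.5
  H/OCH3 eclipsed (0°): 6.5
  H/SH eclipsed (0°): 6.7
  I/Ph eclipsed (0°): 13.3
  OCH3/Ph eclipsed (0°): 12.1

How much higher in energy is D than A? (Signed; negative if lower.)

+2.8 kJ/mol

D (eclipsed): Et(0°)/Ph(0°) eclipsed 15.1; I(120°)/H(120°) eclipsed 7.5; OCH3(240°)/COOH(240°) eclipsed 11.4 → 34.0 kJ/mol.
A (eclipsed): Et(0°)/COOH(0°) eclipsed 11.4; I(120°)/Ph(120°) eclipsed 13.3; OCH3(240°)/H(240°) eclipsed 6.5 → 31.2 kJ/mol.
E(D) − E(A) = 34.0 − 31.2 = +2.8 kJ/mol.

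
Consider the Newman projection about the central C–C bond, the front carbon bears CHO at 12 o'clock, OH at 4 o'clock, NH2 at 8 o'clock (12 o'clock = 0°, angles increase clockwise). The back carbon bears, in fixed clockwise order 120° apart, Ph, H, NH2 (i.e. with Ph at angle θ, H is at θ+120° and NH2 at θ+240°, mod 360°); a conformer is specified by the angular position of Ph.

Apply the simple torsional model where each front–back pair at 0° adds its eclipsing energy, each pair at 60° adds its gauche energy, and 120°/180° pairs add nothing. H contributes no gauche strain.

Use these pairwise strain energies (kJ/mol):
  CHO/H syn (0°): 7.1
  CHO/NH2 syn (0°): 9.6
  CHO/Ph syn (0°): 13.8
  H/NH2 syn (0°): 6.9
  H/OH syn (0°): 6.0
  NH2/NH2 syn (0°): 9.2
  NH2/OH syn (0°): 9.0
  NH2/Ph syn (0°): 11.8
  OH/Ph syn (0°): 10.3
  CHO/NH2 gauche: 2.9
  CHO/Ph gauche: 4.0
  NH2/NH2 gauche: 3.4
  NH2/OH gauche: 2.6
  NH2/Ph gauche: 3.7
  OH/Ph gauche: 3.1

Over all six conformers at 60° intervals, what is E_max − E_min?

16.7 kJ/mol

Ph at 0° (eclipsed): CHO(0°)/Ph(0°) eclipsed 13.8; OH(120°)/H(120°) eclipsed 6.0; NH2(240°)/NH2(240°) eclipsed 9.2 → 29.0 kJ/mol.
Ph at 60° (staggered): CHO(0°)/Ph(60°) gauche 4.0; CHO(0°)/NH2(300°) gauche 2.9; OH(120°)/Ph(60°) gauche 3.1; NH2(240°)/NH2(300°) gauche 3.4 → 13.4 kJ/mol.
Ph at 120° (eclipsed): CHO(0°)/NH2(0°) eclipsed 9.6; OH(120°)/Ph(120°) eclipsed 10.3; NH2(240°)/H(240°) eclipsed 6.9 → 26.8 kJ/mol.
Ph at 180° (staggered): CHO(0°)/NH2(60°) gauche 2.9; OH(120°)/Ph(180°) gauche 3.1; OH(120°)/NH2(60°) gauche 2.6; NH2(240°)/Ph(180°) gauche 3.7 → 12.3 kJ/mol.
Ph at 240° (eclipsed): CHO(0°)/H(0°) eclipsed 7.1; OH(120°)/NH2(120°) eclipsed 9.0; NH2(240°)/Ph(240°) eclipsed 11.8 → 27.9 kJ/mol.
Ph at 300° (staggered): CHO(0°)/Ph(300°) gauche 4.0; OH(120°)/NH2(180°) gauche 2.6; NH2(240°)/Ph(300°) gauche 3.7; NH2(240°)/NH2(180°) gauche 3.4 → 13.7 kJ/mol.
Max at 0° (29.0 kJ/mol), min at 180° (12.3 kJ/mol); barrier = 16.7 kJ/mol.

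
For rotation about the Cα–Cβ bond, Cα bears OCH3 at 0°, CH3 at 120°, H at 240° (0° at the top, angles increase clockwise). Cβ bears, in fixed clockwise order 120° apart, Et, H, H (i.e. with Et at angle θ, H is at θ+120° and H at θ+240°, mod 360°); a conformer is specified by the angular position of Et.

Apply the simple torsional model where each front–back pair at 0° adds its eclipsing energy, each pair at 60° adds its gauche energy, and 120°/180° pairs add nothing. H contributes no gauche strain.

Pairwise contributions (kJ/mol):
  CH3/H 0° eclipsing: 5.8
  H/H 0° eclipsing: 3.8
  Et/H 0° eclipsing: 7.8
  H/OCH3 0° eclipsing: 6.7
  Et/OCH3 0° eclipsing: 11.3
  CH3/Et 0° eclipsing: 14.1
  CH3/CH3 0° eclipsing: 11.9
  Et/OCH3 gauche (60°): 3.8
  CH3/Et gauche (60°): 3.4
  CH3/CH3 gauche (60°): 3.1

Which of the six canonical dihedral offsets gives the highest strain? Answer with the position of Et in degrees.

120°

Et at 0° (eclipsed): OCH3–Et eclipsed, CH3–H eclipsed, H–H eclipsed; 11.3 + 5.8 + 3.8 = 20.9 kJ/mol.
Et at 60° (staggered): OCH3–Et gauche, CH3–Et gauche; 3.8 + 3.4 = 7.2 kJ/mol.
Et at 120° (eclipsed): OCH3–H eclipsed, CH3–Et eclipsed, H–H eclipsed; 6.7 + 14.1 + 3.8 = 24.6 kJ/mol.
Et at 180° (staggered): CH3–Et gauche; 3.4 = 3.4 kJ/mol.
Et at 240° (eclipsed): OCH3–H eclipsed, CH3–H eclipsed, H–Et eclipsed; 6.7 + 5.8 + 7.8 = 20.3 kJ/mol.
Et at 300° (staggered): OCH3–Et gauche; 3.8 = 3.8 kJ/mol.
The maximum (24.6 kJ/mol) occurs with Et at 120°.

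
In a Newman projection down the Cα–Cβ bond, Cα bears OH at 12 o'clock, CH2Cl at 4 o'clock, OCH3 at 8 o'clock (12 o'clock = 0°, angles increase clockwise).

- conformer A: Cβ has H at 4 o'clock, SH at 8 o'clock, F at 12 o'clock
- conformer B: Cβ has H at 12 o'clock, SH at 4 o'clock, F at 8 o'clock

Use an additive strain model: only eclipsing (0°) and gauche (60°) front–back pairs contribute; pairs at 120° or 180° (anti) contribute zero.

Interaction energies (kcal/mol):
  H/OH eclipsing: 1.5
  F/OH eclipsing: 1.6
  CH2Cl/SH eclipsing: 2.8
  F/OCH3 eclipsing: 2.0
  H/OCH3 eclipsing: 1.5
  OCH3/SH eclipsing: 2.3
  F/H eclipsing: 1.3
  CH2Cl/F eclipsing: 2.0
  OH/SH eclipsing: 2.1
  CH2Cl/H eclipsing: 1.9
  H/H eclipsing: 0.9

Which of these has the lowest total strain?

A

A (eclipsed): OH(0°)/F(0°) eclipsed 1.6; CH2Cl(120°)/H(120°) eclipsed 1.9; OCH3(240°)/SH(240°) eclipsed 2.3 → 5.8 kcal/mol.
B (eclipsed): OH(0°)/H(0°) eclipsed 1.5; CH2Cl(120°)/SH(120°) eclipsed 2.8; OCH3(240°)/F(240°) eclipsed 2.0 → 6.3 kcal/mol.
A has the lowest total (5.8 kcal/mol).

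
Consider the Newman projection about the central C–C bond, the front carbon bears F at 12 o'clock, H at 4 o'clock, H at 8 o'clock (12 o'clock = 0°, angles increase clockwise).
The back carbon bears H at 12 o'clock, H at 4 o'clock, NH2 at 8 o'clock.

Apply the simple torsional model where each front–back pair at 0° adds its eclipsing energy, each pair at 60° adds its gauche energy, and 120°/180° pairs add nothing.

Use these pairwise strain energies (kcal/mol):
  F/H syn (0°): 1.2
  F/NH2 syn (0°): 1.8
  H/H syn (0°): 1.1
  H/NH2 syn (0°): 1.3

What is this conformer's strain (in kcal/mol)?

3.6 kcal/mol

This conformer (eclipsed): F(0°)/H(0°) eclipsed 1.2; H(120°)/H(120°) eclipsed 1.1; H(240°)/NH2(240°) eclipsed 1.3 → 3.6 kcal/mol.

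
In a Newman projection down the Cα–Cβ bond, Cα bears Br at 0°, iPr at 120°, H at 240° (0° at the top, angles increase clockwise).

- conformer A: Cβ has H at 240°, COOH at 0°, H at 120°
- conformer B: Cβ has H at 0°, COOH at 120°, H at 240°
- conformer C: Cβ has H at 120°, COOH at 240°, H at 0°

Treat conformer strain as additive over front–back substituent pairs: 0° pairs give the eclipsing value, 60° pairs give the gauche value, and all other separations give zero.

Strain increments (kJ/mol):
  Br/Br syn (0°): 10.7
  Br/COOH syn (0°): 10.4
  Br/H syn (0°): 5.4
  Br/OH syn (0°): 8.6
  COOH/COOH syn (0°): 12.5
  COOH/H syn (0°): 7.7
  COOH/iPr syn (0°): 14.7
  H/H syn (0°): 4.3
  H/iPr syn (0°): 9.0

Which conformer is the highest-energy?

B

A (eclipsed): Br–COOH eclipsed, iPr–H eclipsed, H–H eclipsed; 10.4 + 9.0 + 4.3 = 23.7 kJ/mol.
B (eclipsed): Br–H eclipsed, iPr–COOH eclipsed, H–H eclipsed; 5.4 + 14.7 + 4.3 = 24.4 kJ/mol.
C (eclipsed): Br–H eclipsed, iPr–H eclipsed, H–COOH eclipsed; 5.4 + 9.0 + 7.7 = 22.1 kJ/mol.
B has the highest total (24.4 kJ/mol).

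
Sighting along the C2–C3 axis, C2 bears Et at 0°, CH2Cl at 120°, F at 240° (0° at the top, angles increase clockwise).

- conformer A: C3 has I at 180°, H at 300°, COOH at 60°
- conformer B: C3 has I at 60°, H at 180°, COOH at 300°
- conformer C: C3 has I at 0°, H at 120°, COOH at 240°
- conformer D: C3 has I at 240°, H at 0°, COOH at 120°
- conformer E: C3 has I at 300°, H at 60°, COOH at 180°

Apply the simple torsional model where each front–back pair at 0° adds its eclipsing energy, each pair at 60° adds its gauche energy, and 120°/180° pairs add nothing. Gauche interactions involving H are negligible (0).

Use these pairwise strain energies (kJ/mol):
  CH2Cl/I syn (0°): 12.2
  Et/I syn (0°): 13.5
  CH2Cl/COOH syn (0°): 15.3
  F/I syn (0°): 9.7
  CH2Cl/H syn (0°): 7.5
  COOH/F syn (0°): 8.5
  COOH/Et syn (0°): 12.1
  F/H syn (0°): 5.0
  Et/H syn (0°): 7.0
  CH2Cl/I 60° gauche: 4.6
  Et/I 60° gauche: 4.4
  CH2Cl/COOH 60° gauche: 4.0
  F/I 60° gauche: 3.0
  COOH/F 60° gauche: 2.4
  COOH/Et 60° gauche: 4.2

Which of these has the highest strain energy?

A (staggered): Et(0°)/COOH(60°) gauche 4.2; CH2Cl(120°)/I(180°) gauche 4.6; CH2Cl(120°)/COOH(60°) gauche 4.0; F(240°)/I(180°) gauche 3.0 → 15.8 kJ/mol.
B (staggered): Et(0°)/I(60°) gauche 4.4; Et(0°)/COOH(300°) gauche 4.2; CH2Cl(120°)/I(60°) gauche 4.6; F(240°)/COOH(300°) gauche 2.4 → 15.6 kJ/mol.
C (eclipsed): Et(0°)/I(0°) eclipsed 13.5; CH2Cl(120°)/H(120°) eclipsed 7.5; F(240°)/COOH(240°) eclipsed 8.5 → 29.5 kJ/mol.
D (eclipsed): Et(0°)/H(0°) eclipsed 7.0; CH2Cl(120°)/COOH(120°) eclipsed 15.3; F(240°)/I(240°) eclipsed 9.7 → 32.0 kJ/mol.
E (staggered): Et(0°)/I(300°) gauche 4.4; CH2Cl(120°)/COOH(180°) gauche 4.0; F(240°)/I(300°) gauche 3.0; F(240°)/COOH(180°) gauche 2.4 → 13.8 kJ/mol.
D has the highest total (32.0 kJ/mol).

D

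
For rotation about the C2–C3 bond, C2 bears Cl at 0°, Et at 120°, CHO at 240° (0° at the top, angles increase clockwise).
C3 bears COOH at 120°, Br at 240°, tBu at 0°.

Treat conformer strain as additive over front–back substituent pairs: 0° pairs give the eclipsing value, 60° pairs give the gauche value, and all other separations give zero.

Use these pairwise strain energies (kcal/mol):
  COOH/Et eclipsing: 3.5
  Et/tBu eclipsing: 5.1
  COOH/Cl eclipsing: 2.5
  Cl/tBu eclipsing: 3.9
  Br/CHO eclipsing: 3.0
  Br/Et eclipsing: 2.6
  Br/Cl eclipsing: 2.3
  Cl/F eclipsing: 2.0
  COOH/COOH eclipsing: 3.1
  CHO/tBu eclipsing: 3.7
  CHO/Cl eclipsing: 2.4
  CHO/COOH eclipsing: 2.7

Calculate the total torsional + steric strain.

10.4 kcal/mol

This conformer (eclipsed): Cl–tBu eclipsed, Et–COOH eclipsed, CHO–Br eclipsed; 3.9 + 3.5 + 3.0 = 10.4 kcal/mol.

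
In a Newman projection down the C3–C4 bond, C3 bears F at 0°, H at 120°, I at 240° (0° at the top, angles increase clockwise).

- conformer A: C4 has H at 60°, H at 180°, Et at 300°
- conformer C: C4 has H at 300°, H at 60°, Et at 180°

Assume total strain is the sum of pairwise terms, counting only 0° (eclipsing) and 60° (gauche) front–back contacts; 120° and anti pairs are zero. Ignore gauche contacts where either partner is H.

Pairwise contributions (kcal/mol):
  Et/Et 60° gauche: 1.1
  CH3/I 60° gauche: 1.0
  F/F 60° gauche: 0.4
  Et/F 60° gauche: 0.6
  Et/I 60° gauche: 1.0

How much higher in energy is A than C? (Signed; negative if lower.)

+0.6 kcal/mol

A (staggered): F–Et gauche, I–Et gauche; 0.6 + 1.0 = 1.6 kcal/mol.
C (staggered): I–Et gauche; 1.0 = 1.0 kcal/mol.
E(A) − E(C) = 1.6 − 1.0 = +0.6 kcal/mol.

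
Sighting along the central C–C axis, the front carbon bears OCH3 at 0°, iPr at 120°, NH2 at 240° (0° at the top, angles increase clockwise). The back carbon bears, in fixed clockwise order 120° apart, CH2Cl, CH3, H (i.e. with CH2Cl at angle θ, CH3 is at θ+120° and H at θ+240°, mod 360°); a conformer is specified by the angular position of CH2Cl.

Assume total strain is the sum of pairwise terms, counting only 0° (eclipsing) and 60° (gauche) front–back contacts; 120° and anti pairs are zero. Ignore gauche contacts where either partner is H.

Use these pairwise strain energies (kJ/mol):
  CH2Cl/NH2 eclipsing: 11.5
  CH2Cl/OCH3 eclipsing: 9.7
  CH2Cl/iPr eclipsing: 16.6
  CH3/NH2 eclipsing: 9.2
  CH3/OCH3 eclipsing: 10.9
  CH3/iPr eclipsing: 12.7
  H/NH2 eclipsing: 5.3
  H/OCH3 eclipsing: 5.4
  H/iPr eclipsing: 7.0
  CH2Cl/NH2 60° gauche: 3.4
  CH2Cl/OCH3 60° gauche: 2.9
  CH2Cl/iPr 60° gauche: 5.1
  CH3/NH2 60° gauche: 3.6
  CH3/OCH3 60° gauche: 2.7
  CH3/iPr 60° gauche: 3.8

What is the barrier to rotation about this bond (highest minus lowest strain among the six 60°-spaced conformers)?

18.4 kJ/mol

CH2Cl at 0° (eclipsed): OCH3–CH2Cl eclipsed, iPr–CH3 eclipsed, NH2–H eclipsed; 9.7 + 12.7 + 5.3 = 27.7 kJ/mol.
CH2Cl at 60° (staggered): OCH3–CH2Cl gauche, iPr–CH2Cl gauche, iPr–CH3 gauche, NH2–CH3 gauche; 2.9 + 5.1 + 3.8 + 3.6 = 15.4 kJ/mol.
CH2Cl at 120° (eclipsed): OCH3–H eclipsed, iPr–CH2Cl eclipsed, NH2–CH3 eclipsed; 5.4 + 16.6 + 9.2 = 31.2 kJ/mol.
CH2Cl at 180° (staggered): OCH3–CH3 gauche, iPr–CH2Cl gauche, NH2–CH2Cl gauche, NH2–CH3 gauche; 2.7 + 5.1 + 3.4 + 3.6 = 14.8 kJ/mol.
CH2Cl at 240° (eclipsed): OCH3–CH3 eclipsed, iPr–H eclipsed, NH2–CH2Cl eclipsed; 10.9 + 7.0 + 11.5 = 29.4 kJ/mol.
CH2Cl at 300° (staggered): OCH3–CH2Cl gauche, OCH3–CH3 gauche, iPr–CH3 gauche, NH2–CH2Cl gauche; 2.9 + 2.7 + 3.8 + 3.4 = 12.8 kJ/mol.
Max at 120° (31.2 kJ/mol), min at 300° (12.8 kJ/mol); barrier = 18.4 kJ/mol.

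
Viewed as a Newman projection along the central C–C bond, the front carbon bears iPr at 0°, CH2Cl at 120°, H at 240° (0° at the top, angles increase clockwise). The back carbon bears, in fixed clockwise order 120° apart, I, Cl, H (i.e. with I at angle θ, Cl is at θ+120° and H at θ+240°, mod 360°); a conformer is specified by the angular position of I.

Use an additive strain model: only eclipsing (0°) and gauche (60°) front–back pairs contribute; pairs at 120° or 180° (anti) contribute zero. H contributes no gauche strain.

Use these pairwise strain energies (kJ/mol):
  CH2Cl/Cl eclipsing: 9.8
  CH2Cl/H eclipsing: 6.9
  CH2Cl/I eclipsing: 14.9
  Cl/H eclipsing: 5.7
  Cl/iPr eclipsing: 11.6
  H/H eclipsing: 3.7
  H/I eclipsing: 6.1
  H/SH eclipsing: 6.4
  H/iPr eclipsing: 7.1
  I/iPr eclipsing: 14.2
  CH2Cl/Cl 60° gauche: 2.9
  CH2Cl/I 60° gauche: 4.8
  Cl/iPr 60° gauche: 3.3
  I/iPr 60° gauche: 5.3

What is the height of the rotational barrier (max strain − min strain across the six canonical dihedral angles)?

19.6 kJ/mol

I at 0° (eclipsed): iPr(0°)/I(0°) eclipsed 14.2; CH2Cl(120°)/Cl(120°) eclipsed 9.8; H(240°)/H(240°) eclipsed 3.7 → 27.7 kJ/mol.
I at 60° (staggered): iPr(0°)/I(60°) gauche 5.3; CH2Cl(120°)/I(60°) gauche 4.8; CH2Cl(120°)/Cl(180°) gauche 2.9 → 13.0 kJ/mol.
I at 120° (eclipsed): iPr(0°)/H(0°) eclipsed 7.1; CH2Cl(120°)/I(120°) eclipsed 14.9; H(240°)/Cl(240°) eclipsed 5.7 → 27.7 kJ/mol.
I at 180° (staggered): iPr(0°)/Cl(300°) gauche 3.3; CH2Cl(120°)/I(180°) gauche 4.8 → 8.1 kJ/mol.
I at 240° (eclipsed): iPr(0°)/Cl(0°) eclipsed 11.6; CH2Cl(120°)/H(120°) eclipsed 6.9; H(240°)/I(240°) eclipsed 6.1 → 24.6 kJ/mol.
I at 300° (staggered): iPr(0°)/I(300°) gauche 5.3; iPr(0°)/Cl(60°) gauche 3.3; CH2Cl(120°)/Cl(60°) gauche 2.9 → 11.5 kJ/mol.
Max at 0° (27.7 kJ/mol), min at 180° (8.1 kJ/mol); barrier = 19.6 kJ/mol.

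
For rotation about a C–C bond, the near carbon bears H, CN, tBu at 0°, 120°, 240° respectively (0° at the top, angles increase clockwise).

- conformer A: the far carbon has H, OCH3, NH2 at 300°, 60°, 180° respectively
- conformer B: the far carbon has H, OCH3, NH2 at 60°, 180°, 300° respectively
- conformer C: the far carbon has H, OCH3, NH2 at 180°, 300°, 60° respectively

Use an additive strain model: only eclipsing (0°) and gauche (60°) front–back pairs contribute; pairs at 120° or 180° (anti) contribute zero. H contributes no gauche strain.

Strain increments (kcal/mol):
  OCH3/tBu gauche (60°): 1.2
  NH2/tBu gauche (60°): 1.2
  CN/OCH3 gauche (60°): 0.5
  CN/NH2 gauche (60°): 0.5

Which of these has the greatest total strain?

B

A (staggered): CN(120°)/OCH3(60°) gauche 0.5; CN(120°)/NH2(180°) gauche 0.5; tBu(240°)/NH2(180°) gauche 1.2 → 2.2 kcal/mol.
B (staggered): CN(120°)/OCH3(180°) gauche 0.5; tBu(240°)/OCH3(180°) gauche 1.2; tBu(240°)/NH2(300°) gauche 1.2 → 2.9 kcal/mol.
C (staggered): CN(120°)/NH2(60°) gauche 0.5; tBu(240°)/OCH3(300°) gauche 1.2 → 1.7 kcal/mol.
B has the highest total (2.9 kcal/mol).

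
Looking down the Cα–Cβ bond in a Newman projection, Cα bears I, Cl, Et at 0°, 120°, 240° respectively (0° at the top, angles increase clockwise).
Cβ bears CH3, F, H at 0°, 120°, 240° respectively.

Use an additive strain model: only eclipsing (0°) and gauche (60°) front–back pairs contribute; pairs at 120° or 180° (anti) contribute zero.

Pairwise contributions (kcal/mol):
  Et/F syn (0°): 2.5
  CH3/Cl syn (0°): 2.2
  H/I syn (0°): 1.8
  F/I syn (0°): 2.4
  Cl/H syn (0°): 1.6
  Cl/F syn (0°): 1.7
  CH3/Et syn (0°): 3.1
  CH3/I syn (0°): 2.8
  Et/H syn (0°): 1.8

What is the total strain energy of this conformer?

This conformer is eclipsed. I at 0° is eclipsed with CH3 at 0° (2.8); Cl at 120° is eclipsed with F at 120° (1.7); Et at 240° is eclipsed with H at 240° (1.8). Total 6.3 kcal/mol.

6.3 kcal/mol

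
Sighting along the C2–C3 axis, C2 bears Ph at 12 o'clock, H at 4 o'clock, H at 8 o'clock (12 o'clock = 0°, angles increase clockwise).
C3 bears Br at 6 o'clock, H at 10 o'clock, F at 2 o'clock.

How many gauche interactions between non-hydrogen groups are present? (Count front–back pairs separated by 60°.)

1

Non-H gauche pairs: Ph(0°)/F(60°) — 1 interaction.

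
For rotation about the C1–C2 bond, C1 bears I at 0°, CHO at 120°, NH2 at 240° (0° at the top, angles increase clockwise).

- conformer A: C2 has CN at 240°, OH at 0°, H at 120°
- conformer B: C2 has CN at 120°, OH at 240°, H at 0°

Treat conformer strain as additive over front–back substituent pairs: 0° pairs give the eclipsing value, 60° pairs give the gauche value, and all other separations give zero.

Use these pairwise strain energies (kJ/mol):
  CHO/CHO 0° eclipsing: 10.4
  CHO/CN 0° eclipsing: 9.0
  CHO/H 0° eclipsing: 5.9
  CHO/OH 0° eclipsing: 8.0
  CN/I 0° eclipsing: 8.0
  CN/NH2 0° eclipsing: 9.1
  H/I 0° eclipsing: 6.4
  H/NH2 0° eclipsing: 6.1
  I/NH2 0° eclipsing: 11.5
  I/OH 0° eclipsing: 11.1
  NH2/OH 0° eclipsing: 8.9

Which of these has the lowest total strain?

A (eclipsed): I(0°)/OH(0°) eclipsed 11.1; CHO(120°)/H(120°) eclipsed 5.9; NH2(240°)/CN(240°) eclipsed 9.1 → 26.1 kJ/mol.
B (eclipsed): I(0°)/H(0°) eclipsed 6.4; CHO(120°)/CN(120°) eclipsed 9.0; NH2(240°)/OH(240°) eclipsed 8.9 → 24.3 kJ/mol.
B has the lowest total (24.3 kJ/mol).

B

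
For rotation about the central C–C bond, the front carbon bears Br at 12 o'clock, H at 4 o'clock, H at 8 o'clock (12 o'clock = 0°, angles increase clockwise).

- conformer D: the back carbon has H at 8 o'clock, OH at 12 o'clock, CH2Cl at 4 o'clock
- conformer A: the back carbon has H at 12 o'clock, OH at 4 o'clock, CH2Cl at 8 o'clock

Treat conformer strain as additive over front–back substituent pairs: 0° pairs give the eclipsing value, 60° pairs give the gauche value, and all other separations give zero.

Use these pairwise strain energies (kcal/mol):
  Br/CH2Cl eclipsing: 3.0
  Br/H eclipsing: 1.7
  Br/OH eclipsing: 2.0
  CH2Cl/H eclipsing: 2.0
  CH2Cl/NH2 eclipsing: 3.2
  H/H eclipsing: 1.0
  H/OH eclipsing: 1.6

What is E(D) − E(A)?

-0.3 kcal/mol

D (eclipsed): Br(0°)/OH(0°) eclipsed 2.0; H(120°)/CH2Cl(120°) eclipsed 2.0; H(240°)/H(240°) eclipsed 1.0 → 5.0 kcal/mol.
A (eclipsed): Br(0°)/H(0°) eclipsed 1.7; H(120°)/OH(120°) eclipsed 1.6; H(240°)/CH2Cl(240°) eclipsed 2.0 → 5.3 kcal/mol.
E(D) − E(A) = 5.0 − 5.3 = -0.3 kcal/mol.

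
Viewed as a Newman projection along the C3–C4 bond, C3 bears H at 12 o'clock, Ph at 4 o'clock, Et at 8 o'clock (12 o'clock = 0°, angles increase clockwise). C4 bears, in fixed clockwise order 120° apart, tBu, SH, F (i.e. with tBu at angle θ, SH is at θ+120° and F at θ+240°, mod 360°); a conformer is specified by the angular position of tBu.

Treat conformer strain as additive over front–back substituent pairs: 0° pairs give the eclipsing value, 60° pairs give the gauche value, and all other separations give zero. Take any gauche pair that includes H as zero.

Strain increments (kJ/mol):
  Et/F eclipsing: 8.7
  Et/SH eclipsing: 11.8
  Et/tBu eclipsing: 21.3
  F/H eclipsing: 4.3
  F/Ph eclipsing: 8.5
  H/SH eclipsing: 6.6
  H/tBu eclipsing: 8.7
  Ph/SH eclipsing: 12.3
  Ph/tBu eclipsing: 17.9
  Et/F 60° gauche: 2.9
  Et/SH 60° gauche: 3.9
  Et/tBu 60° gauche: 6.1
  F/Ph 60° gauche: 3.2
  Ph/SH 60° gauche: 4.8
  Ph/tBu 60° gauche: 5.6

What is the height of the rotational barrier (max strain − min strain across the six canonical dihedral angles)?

tBu at 0° (eclipsed): H–tBu eclipsed, Ph–SH eclipsed, Et–F eclipsed; 8.7 + 12.3 + 8.7 = 29.7 kJ/mol.
tBu at 60° (staggered): Ph–tBu gauche, Ph–SH gauche, Et–SH gauche, Et–F gauche; 5.6 + 4.8 + 3.9 + 2.9 = 17.2 kJ/mol.
tBu at 120° (eclipsed): H–F eclipsed, Ph–tBu eclipsed, Et–SH eclipsed; 4.3 + 17.9 + 11.8 = 34.0 kJ/mol.
tBu at 180° (staggered): Ph–tBu gauche, Ph–F gauche, Et–tBu gauche, Et–SH gauche; 5.6 + 3.2 + 6.1 + 3.9 = 18.8 kJ/mol.
tBu at 240° (eclipsed): H–SH eclipsed, Ph–F eclipsed, Et–tBu eclipsed; 6.6 + 8.5 + 21.3 = 36.4 kJ/mol.
tBu at 300° (staggered): Ph–SH gauche, Ph–F gauche, Et–tBu gauche, Et–F gauche; 4.8 + 3.2 + 6.1 + 2.9 = 17.0 kJ/mol.
Max at 240° (36.4 kJ/mol), min at 300° (17.0 kJ/mol); barrier = 19.4 kJ/mol.

19.4 kJ/mol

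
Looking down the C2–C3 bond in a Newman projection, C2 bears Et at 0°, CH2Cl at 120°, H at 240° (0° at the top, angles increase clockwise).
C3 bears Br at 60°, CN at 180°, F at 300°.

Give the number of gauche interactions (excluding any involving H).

Non-H gauche pairs: Et(0°)/Br(60°); Et(0°)/F(300°); CH2Cl(120°)/Br(60°); CH2Cl(120°)/CN(180°) — 4 interactions.

4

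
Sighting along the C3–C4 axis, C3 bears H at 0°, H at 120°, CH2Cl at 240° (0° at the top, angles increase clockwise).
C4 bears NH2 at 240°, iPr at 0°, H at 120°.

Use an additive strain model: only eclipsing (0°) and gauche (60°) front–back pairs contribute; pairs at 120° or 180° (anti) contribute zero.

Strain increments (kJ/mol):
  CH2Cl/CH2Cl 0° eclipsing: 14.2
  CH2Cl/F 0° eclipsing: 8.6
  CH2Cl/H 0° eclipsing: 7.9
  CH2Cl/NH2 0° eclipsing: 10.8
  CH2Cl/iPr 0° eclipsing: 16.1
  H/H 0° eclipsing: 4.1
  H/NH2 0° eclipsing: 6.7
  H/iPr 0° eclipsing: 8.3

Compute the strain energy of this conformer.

This conformer (eclipsed): H–iPr eclipsed, H–H eclipsed, CH2Cl–NH2 eclipsed; 8.3 + 4.1 + 10.8 = 23.2 kJ/mol.

23.2 kJ/mol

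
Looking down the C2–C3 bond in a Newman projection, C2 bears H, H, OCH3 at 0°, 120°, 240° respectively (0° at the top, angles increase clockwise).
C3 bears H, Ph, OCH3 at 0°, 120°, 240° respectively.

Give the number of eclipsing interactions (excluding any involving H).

Non-H eclipsing pairs: OCH3(240°)/OCH3(240°) — 1 interaction.

1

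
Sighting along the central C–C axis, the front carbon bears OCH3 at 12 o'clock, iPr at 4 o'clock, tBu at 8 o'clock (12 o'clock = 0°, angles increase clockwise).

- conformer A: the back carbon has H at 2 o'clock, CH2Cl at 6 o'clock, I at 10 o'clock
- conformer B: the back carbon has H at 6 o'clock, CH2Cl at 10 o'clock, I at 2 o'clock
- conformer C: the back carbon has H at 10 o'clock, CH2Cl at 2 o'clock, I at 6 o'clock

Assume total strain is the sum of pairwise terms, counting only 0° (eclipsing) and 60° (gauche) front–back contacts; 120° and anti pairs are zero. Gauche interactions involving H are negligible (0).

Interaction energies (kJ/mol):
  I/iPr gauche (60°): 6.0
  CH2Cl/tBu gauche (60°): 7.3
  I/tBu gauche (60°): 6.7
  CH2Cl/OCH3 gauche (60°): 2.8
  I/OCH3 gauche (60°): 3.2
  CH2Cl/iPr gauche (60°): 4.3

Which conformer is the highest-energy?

A

A (staggered): OCH3–I gauche, iPr–CH2Cl gauche, tBu–CH2Cl gauche, tBu–I gauche; 3.2 + 4.3 + 7.3 + 6.7 = 21.5 kJ/mol.
B (staggered): OCH3–CH2Cl gauche, OCH3–I gauche, iPr–I gauche, tBu–CH2Cl gauche; 2.8 + 3.2 + 6.0 + 7.3 = 19.3 kJ/mol.
C (staggered): OCH3–CH2Cl gauche, iPr–CH2Cl gauche, iPr–I gauche, tBu–I gauche; 2.8 + 4.3 + 6.0 + 6.7 = 19.8 kJ/mol.
A has the highest total (21.5 kJ/mol).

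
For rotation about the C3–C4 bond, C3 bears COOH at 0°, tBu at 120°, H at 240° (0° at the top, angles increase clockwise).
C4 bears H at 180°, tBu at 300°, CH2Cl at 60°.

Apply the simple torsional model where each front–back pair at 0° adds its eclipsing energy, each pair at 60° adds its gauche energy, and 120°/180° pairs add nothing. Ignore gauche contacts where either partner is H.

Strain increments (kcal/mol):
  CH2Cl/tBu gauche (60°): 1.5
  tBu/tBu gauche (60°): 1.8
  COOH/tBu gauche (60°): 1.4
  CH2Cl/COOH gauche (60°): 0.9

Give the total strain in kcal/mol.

3.8 kcal/mol

This conformer (staggered): COOH(0°)/tBu(300°) gauche 1.4; COOH(0°)/CH2Cl(60°) gauche 0.9; tBu(120°)/CH2Cl(60°) gauche 1.5 → 3.8 kcal/mol.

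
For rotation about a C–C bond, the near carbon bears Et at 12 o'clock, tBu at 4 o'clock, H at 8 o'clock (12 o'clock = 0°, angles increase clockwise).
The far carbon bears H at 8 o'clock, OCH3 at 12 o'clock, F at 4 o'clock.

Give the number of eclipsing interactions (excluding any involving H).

Non-H eclipsing pairs: Et(0°)/OCH3(0°); tBu(120°)/F(120°) — 2 interactions.

2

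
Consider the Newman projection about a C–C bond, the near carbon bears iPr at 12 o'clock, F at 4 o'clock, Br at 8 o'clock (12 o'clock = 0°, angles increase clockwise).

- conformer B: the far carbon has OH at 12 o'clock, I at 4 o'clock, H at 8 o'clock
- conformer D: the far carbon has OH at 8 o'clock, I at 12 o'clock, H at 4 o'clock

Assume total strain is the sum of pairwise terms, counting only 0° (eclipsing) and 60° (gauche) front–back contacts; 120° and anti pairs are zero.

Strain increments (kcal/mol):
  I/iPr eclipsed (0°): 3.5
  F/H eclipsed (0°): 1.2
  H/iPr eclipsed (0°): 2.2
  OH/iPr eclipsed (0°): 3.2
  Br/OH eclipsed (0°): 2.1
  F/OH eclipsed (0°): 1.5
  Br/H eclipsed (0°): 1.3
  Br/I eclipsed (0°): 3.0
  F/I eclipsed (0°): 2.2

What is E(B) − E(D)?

-0.1 kcal/mol

B (eclipsed): iPr(0°)/OH(0°) eclipsed 3.2; F(120°)/I(120°) eclipsed 2.2; Br(240°)/H(240°) eclipsed 1.3 → 6.7 kcal/mol.
D (eclipsed): iPr(0°)/I(0°) eclipsed 3.5; F(120°)/H(120°) eclipsed 1.2; Br(240°)/OH(240°) eclipsed 2.1 → 6.8 kcal/mol.
E(B) − E(D) = 6.7 − 6.8 = -0.1 kcal/mol.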